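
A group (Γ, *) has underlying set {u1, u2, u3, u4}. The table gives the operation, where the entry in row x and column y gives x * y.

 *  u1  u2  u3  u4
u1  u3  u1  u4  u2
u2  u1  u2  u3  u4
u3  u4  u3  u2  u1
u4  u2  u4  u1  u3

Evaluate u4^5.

u4^1 = u4
u4^2 = u4 * u4 = u3
u4^3 = u3 * u4 = u1
u4^4 = u1 * u4 = u2
u4^5 = u2 * u4 = u4

u4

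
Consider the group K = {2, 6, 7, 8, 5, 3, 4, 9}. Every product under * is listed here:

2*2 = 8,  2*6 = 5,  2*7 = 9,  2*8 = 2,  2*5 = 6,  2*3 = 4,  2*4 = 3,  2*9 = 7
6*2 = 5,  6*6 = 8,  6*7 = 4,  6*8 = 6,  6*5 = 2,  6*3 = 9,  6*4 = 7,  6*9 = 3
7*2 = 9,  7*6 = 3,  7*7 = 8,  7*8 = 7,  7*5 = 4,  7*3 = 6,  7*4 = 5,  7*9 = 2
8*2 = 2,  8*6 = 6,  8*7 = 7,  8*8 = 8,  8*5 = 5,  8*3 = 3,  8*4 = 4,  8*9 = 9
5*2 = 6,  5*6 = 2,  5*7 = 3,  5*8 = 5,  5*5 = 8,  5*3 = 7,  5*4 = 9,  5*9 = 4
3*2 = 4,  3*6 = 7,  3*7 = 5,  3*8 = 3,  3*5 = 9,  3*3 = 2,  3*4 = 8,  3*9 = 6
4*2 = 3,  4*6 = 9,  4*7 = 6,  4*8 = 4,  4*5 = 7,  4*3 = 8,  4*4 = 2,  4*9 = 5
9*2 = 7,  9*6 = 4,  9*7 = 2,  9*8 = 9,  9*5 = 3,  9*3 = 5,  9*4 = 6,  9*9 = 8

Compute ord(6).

The identity element is 8 (its row matches the header).
6^1 = 6
6^2 = 6 * 6 = 8
The first power of 6 equal to the identity is 6^2, so ord(6) = 2.

2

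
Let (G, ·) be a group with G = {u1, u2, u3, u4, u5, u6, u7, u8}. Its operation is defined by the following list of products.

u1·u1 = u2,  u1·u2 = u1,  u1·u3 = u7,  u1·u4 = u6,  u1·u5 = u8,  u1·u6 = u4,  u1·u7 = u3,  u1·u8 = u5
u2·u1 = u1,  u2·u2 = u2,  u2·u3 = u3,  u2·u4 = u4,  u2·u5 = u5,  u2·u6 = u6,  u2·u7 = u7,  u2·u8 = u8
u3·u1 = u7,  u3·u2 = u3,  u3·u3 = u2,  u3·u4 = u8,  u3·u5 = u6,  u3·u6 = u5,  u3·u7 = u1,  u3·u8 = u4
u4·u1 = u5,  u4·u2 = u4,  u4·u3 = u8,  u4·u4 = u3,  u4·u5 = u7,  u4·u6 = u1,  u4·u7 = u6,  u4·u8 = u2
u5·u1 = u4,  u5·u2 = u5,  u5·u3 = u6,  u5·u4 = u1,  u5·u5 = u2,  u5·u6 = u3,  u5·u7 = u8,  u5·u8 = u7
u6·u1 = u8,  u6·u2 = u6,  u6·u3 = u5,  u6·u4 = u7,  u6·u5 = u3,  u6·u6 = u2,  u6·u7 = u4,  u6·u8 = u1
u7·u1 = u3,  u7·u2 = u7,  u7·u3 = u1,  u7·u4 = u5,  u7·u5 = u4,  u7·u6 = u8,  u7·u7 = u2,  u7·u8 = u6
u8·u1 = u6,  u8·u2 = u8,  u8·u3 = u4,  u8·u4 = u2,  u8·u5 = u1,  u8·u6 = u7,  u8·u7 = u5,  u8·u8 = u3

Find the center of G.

{u2, u3}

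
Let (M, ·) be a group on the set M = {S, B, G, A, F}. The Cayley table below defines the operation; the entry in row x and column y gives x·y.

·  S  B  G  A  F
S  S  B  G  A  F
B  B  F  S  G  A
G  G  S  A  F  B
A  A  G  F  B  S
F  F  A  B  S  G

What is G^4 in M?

B

G^1 = G
G^2 = G·G = A
G^3 = A·G = F
G^4 = F·G = B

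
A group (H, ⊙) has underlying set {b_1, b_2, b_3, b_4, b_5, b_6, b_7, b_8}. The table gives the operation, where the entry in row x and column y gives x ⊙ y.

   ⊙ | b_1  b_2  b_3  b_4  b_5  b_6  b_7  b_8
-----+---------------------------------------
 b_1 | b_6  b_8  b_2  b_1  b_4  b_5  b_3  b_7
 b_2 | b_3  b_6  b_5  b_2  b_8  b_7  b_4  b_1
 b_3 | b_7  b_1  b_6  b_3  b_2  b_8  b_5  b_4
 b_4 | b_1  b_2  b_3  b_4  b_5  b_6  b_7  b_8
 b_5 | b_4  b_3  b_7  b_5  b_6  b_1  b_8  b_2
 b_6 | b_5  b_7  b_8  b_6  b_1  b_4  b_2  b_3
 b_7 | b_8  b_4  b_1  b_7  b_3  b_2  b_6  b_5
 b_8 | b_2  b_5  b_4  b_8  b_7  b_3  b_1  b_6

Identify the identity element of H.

b_4

The identity e satisfies e ⊙ x = x for all x, so its row in the table reproduces the column headers.
Row b_4 reads: b_1, b_2, b_3, b_4, b_5, b_6, b_7, b_8 — exactly the header order. So b_4 is the identity.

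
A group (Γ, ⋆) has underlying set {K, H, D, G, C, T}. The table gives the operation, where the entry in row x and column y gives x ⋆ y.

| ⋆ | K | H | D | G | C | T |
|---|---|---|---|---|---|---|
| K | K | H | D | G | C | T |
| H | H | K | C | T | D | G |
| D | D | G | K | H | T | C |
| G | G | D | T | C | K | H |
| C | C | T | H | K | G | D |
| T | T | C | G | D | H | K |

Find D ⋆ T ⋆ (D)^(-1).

H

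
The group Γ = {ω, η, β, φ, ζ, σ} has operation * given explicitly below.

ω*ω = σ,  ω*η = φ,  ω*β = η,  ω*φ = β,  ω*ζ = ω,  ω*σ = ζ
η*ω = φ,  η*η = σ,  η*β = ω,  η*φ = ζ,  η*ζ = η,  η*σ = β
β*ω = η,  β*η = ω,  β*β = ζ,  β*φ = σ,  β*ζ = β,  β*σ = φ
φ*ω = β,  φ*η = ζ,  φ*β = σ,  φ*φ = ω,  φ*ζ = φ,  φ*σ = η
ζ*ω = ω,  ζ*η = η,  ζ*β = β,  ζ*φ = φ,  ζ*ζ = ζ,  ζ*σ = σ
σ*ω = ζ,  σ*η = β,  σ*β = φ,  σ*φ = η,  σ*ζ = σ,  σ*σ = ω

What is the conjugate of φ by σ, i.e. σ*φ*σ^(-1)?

φ

The identity is ζ. In row σ, the entry ζ sits in column ω, so σ^(-1) = ω.
σ*φ = η
η*ω = φ
(Structurally, Γ here is isomorphic to the cyclic group Z_6.)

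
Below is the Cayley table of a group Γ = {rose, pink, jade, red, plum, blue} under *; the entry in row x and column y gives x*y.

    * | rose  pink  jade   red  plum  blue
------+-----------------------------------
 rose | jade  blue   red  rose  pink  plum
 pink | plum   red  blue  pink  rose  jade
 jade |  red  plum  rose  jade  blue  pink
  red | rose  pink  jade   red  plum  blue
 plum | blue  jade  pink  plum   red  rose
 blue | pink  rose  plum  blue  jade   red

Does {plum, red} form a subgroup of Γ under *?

{plum, red} contains the identity red.
Checking products: every product of two elements of {plum, red} (read from the table) lies in {plum, red}, so the set is closed.
In a finite group, a nonempty closed subset is a subgroup. So {plum, red} ≤ Γ.
(Structurally, Γ here is isomorphic to the symmetric group S_3.)

Yes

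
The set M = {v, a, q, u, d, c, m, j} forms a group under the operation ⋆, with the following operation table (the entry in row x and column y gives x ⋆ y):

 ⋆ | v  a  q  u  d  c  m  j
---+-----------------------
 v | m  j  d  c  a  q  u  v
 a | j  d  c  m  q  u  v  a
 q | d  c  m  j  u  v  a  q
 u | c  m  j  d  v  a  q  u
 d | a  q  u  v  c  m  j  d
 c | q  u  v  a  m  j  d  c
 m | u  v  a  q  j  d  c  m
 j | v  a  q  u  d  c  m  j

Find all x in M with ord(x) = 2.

Identity is j. Compute the order of each non-identity element by repeated multiplication:
  v: v → m → u → c → q → d → a → j  (order 8)
  a: a → d → q → c → u → m → v → j  (order 8)
  q: q → m → a → c → v → d → u → j  (order 8)
  u: u → d → v → c → a → m → q → j  (order 8)
  d: d → c → m → j  (order 4)
  c: c → j  (order 2)
  m: m → c → d → j  (order 4)
Elements of order 2: {c}.

{c}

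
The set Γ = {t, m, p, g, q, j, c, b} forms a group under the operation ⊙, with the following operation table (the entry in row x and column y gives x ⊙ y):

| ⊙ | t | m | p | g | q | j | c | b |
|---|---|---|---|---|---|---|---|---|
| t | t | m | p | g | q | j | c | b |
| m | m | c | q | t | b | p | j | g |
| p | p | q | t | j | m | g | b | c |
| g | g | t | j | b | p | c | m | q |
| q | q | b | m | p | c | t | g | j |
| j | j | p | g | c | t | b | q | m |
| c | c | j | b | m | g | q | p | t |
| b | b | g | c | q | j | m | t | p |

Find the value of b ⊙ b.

p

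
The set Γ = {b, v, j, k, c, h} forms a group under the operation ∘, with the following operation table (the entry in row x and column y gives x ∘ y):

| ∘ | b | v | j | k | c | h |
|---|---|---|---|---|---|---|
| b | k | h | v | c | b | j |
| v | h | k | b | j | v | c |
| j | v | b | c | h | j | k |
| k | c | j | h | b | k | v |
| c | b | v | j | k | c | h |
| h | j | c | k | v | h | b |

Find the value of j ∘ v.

b

Read row j, column v: j ∘ v = b.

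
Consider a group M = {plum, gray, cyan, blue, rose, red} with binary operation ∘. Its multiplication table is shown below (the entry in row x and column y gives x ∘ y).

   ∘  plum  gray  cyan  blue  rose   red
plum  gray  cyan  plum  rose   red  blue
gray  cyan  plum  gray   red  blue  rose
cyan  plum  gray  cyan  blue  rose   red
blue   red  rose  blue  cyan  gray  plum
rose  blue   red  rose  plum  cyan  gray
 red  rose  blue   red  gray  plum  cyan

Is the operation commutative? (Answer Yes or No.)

gray ∘ blue = red but blue ∘ gray = rose.
Since gray and blue do not commute, M is not abelian.

No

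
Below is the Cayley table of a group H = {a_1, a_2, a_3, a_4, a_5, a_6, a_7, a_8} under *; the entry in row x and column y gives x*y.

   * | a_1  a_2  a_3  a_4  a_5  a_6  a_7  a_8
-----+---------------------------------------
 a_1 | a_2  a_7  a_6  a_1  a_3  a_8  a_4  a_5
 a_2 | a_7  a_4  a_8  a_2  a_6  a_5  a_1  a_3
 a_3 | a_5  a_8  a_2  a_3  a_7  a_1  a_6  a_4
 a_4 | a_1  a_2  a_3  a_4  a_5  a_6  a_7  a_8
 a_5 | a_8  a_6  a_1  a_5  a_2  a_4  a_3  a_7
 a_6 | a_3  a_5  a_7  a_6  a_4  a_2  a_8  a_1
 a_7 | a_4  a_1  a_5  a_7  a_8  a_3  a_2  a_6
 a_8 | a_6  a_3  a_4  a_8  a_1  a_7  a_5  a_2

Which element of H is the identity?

The identity e satisfies e*x = x for all x, so its row in the table reproduces the column headers.
Row a_4 reads: a_1, a_2, a_3, a_4, a_5, a_6, a_7, a_8 — exactly the header order. So a_4 is the identity.

a_4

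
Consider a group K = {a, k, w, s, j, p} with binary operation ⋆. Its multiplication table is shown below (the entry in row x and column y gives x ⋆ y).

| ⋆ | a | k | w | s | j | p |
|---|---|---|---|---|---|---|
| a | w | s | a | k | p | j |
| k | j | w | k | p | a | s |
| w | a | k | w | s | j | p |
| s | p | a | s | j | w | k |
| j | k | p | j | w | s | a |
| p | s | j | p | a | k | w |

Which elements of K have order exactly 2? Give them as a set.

Identity is w. Compute the order of each non-identity element by repeated multiplication:
  a: a → w  (order 2)
  k: k → w  (order 2)
  s: s → j → w  (order 3)
  j: j → s → w  (order 3)
  p: p → w  (order 2)
Elements of order 2: {a, k, p}.

{a, k, p}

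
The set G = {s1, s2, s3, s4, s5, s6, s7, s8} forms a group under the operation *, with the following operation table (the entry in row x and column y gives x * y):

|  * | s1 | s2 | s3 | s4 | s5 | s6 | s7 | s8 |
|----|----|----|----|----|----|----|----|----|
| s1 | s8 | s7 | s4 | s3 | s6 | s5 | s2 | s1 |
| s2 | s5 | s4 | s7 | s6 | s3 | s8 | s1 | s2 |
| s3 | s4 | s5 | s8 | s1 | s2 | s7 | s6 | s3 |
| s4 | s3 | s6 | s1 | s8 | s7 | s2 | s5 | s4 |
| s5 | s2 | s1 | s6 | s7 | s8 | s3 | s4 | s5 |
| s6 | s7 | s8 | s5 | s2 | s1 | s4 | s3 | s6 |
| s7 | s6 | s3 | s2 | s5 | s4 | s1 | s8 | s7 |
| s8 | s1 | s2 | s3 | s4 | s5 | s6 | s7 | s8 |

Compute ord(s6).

The identity element is s8 (its row matches the header).
s6^1 = s6
s6^2 = s6 * s6 = s4
s6^3 = s4 * s6 = s2
s6^4 = s2 * s6 = s8
The first power of s6 equal to the identity is s6^4, so ord(s6) = 4.
(Structurally, G here is isomorphic to the dihedral group D_4.)

4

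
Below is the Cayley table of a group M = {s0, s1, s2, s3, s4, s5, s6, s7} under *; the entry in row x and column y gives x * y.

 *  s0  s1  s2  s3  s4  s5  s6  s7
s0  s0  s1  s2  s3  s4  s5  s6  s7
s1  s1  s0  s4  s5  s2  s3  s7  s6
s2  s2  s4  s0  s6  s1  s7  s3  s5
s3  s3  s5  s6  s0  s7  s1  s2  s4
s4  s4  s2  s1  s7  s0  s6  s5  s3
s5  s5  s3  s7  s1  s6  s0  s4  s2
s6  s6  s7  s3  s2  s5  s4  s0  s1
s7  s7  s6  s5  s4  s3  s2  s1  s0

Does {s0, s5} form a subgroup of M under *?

{s0, s5} contains the identity s0.
Checking products: every product of two elements of {s0, s5} (read from the table) lies in {s0, s5}, so the set is closed.
In a finite group, a nonempty closed subset is a subgroup. So {s0, s5} ≤ M.

Yes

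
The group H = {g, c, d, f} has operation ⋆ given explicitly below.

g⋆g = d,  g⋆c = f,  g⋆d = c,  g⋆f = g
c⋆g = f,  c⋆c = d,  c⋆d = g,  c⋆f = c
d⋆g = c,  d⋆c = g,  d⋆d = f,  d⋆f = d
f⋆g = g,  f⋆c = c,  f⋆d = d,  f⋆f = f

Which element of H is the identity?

f

The identity e satisfies e ⋆ x = x for all x, so its row in the table reproduces the column headers.
Row f reads: g, c, d, f — exactly the header order. So f is the identity.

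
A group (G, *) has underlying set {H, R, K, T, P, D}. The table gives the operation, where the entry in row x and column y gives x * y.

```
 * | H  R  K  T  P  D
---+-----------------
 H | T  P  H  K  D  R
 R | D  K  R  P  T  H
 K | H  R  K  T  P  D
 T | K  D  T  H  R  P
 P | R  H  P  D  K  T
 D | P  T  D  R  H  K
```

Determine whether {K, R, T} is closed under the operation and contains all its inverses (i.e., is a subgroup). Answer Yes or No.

No

T * T = H, which is not in {K, R, T}.
The subset is not closed under *, so it is not a subgroup.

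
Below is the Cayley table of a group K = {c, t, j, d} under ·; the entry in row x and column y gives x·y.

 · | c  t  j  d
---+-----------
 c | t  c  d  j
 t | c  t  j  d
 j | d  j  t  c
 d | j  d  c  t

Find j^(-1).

j

First locate the identity: row t matches the header, so t is the identity.
Scan row j for t: j·j = t. Hence j^(-1) = j.
(Structurally, K here is isomorphic to the Klein four-group V_4.)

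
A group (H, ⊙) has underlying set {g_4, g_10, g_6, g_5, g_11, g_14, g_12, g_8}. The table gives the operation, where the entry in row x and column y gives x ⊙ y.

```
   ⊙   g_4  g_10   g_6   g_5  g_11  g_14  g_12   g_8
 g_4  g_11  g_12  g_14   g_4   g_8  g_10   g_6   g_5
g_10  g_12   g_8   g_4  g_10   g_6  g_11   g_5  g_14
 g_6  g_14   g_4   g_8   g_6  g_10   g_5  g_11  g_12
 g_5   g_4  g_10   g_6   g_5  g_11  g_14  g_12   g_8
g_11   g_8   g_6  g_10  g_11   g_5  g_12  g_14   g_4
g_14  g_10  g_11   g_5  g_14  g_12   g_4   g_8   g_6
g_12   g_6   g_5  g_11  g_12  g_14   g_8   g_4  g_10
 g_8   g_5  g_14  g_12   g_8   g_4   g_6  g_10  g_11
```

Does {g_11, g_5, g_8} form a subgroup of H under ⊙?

No

g_8 ⊙ g_11 = g_4, which is not in {g_11, g_5, g_8}.
The subset is not closed under ⊙, so it is not a subgroup.
(Structurally, H here is isomorphic to the cyclic group Z_8.)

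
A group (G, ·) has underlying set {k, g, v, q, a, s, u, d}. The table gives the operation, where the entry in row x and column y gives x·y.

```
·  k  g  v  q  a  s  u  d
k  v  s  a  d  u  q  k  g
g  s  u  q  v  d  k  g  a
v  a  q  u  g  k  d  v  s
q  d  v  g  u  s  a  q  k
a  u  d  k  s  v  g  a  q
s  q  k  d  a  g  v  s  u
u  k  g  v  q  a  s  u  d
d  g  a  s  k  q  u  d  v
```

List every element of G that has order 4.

Identity is u. Compute the order of each non-identity element by repeated multiplication:
  k: k → v → a → u  (order 4)
  g: g → u  (order 2)
  v: v → u  (order 2)
  q: q → u  (order 2)
  a: a → v → k → u  (order 4)
  s: s → v → d → u  (order 4)
  d: d → v → s → u  (order 4)
Elements of order 4: {a, d, k, s}.

{a, d, k, s}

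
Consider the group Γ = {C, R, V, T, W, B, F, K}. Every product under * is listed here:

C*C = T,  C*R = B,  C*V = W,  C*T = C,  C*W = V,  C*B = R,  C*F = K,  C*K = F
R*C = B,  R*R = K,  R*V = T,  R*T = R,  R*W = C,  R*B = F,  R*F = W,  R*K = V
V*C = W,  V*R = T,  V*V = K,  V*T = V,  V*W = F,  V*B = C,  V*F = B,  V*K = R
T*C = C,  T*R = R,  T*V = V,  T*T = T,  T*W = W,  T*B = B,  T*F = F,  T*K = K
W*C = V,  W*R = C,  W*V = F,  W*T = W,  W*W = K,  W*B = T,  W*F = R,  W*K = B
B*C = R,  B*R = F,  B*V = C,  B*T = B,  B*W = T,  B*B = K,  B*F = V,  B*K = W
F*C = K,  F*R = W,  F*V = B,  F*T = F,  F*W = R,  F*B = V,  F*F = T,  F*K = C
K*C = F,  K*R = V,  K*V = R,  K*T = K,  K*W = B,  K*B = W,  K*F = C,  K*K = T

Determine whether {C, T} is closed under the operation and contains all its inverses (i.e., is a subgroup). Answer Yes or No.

{C, T} contains the identity T.
Checking products: every product of two elements of {C, T} (read from the table) lies in {C, T}, so the set is closed.
In a finite group, a nonempty closed subset is a subgroup. So {C, T} ≤ Γ.

Yes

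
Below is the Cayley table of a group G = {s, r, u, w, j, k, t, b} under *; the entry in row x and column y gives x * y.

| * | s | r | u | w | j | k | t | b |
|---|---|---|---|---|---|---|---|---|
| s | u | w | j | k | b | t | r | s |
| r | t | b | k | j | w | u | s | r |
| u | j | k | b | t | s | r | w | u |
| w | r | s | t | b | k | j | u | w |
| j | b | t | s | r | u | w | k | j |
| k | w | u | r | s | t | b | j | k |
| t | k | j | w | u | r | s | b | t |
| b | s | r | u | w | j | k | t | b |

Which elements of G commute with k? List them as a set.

Compare row k with column k entry by entry.
u * k = r = k * u, so u commutes with k.
w * k = j but k * w = s, so w does not.
Collecting the elements that commute with k: C(k) = {b, k, r, u}.
(Structurally, G here is isomorphic to the dihedral group D_4.)

{b, k, r, u}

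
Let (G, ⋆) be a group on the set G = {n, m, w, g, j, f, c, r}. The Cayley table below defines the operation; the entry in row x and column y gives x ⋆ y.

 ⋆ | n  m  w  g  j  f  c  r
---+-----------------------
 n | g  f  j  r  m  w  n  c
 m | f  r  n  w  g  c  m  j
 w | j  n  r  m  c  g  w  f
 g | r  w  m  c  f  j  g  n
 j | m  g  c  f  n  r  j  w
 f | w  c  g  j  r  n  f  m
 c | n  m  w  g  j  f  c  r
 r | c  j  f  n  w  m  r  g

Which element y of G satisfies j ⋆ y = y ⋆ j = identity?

First locate the identity: row c matches the header, so c is the identity.
Scan row j for c: j ⋆ w = c. Hence j^(-1) = w.

w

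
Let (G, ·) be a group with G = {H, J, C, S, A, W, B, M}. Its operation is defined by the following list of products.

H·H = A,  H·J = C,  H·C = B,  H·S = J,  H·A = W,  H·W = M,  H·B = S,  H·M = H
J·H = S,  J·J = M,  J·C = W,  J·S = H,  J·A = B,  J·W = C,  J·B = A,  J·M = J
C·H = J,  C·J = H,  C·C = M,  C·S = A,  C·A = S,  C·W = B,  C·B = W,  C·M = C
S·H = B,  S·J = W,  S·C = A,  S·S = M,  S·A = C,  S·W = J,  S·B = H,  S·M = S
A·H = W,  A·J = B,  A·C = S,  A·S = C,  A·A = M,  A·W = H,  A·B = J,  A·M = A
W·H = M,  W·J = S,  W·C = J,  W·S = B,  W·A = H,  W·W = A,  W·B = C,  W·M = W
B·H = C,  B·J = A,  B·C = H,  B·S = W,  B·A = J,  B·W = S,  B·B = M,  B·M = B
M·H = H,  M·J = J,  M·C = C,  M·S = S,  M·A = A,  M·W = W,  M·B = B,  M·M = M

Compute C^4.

M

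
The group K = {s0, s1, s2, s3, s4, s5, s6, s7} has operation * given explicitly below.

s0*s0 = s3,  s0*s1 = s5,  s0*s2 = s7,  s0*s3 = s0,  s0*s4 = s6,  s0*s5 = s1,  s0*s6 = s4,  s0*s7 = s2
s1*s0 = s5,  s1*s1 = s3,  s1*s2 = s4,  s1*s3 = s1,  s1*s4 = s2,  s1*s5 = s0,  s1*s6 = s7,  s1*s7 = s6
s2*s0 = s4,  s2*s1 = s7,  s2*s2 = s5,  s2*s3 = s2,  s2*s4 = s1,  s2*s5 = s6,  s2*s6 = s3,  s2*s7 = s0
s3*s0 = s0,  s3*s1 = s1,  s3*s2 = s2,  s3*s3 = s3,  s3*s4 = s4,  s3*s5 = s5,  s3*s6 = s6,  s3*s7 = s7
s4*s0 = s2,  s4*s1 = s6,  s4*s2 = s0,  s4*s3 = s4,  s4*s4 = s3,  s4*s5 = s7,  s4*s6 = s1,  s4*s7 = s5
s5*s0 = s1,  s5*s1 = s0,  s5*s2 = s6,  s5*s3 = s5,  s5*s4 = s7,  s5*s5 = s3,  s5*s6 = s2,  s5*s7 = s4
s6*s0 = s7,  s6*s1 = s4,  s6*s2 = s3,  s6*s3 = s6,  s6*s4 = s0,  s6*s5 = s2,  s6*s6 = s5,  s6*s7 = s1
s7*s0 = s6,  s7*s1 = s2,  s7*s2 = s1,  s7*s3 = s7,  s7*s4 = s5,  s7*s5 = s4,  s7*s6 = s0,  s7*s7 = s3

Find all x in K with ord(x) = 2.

Identity is s3. Compute the order of each non-identity element by repeated multiplication:
  s0: s0 → s3  (order 2)
  s1: s1 → s3  (order 2)
  s2: s2 → s5 → s6 → s3  (order 4)
  s4: s4 → s3  (order 2)
  s5: s5 → s3  (order 2)
  s6: s6 → s5 → s2 → s3  (order 4)
  s7: s7 → s3  (order 2)
Elements of order 2: {s0, s1, s4, s5, s7}.

{s0, s1, s4, s5, s7}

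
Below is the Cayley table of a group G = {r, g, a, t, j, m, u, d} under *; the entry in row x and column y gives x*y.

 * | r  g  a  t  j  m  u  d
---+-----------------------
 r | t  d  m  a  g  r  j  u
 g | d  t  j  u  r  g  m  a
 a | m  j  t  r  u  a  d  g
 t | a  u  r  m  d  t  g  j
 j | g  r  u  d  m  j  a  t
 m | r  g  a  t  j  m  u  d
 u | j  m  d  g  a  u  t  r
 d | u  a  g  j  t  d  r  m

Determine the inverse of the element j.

First locate the identity: row m matches the header, so m is the identity.
Scan row j for m: j*j = m. Hence j^(-1) = j.
(Structurally, G here is isomorphic to Z_2 x Z_4.)

j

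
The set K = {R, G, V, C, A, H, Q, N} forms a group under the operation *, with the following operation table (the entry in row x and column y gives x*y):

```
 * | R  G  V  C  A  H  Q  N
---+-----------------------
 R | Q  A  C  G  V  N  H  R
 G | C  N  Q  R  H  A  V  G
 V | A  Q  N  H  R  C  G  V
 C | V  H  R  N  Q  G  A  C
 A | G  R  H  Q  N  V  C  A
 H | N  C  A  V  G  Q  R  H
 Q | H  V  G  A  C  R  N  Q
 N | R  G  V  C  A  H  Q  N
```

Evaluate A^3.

A

A^1 = A
A^2 = A*A = N
A^3 = N*A = A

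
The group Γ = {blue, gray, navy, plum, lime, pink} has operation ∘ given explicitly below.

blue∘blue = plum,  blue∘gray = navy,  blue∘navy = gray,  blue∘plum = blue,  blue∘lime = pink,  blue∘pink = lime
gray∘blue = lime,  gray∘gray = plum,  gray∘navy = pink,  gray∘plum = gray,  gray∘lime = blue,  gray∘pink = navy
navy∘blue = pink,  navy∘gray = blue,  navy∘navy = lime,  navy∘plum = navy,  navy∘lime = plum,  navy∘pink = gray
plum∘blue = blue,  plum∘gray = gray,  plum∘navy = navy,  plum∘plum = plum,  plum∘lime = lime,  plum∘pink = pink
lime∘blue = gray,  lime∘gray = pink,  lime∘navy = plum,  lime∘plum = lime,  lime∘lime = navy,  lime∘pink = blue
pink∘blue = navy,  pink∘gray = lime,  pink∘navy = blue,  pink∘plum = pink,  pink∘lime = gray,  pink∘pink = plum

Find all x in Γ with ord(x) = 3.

Identity is plum. Compute the order of each non-identity element by repeated multiplication:
  blue: blue → plum  (order 2)
  gray: gray → plum  (order 2)
  navy: navy → lime → plum  (order 3)
  lime: lime → navy → plum  (order 3)
  pink: pink → plum  (order 2)
Elements of order 3: {lime, navy}.

{lime, navy}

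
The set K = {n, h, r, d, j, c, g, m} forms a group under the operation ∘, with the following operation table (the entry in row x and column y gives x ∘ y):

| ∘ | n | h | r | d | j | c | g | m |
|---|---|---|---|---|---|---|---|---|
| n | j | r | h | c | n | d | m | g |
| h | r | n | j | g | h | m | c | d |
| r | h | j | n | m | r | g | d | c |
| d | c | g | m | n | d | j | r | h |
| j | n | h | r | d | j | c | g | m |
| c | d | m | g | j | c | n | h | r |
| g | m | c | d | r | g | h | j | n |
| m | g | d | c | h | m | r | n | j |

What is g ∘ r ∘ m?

h

g ∘ r = d
d ∘ m = h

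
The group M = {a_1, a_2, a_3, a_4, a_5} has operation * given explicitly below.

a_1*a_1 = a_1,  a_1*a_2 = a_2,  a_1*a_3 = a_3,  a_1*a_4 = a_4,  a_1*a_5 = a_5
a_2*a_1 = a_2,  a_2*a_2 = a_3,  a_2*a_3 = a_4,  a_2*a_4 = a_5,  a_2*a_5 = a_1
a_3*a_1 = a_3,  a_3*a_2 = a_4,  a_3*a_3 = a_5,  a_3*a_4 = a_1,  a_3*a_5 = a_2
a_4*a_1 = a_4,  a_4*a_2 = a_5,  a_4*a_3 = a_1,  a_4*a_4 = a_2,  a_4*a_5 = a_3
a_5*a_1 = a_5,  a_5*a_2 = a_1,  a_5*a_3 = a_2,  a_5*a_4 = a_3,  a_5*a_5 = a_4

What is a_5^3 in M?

a_5^1 = a_5
a_5^2 = a_5 * a_5 = a_4
a_5^3 = a_4 * a_5 = a_3
(Structurally, M here is isomorphic to the cyclic group Z_5.)

a_3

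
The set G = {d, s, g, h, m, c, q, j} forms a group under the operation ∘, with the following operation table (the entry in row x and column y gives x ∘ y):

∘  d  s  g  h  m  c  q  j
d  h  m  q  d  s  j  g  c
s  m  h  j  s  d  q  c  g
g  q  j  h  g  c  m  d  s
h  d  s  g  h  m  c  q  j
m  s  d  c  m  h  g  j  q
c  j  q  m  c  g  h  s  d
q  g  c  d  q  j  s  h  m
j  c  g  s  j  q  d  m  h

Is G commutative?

Yes

Check whether the table is symmetric across its main diagonal.
Every entry (row x, col y) equals the entry (row y, col x), so G is abelian.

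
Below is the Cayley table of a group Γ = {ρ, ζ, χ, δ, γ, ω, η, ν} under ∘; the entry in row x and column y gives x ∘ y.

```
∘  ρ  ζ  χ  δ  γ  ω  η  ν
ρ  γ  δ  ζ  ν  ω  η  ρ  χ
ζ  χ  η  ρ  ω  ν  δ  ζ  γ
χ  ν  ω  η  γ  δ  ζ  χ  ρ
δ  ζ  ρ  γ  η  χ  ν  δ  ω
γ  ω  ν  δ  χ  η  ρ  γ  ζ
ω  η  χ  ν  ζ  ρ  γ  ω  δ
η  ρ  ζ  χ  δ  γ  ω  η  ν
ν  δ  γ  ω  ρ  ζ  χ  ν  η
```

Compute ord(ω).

The identity element is η (its row matches the header).
ω^1 = ω
ω^2 = ω ∘ ω = γ
ω^3 = γ ∘ ω = ρ
ω^4 = ρ ∘ ω = η
The first power of ω equal to the identity is ω^4, so ord(ω) = 4.

4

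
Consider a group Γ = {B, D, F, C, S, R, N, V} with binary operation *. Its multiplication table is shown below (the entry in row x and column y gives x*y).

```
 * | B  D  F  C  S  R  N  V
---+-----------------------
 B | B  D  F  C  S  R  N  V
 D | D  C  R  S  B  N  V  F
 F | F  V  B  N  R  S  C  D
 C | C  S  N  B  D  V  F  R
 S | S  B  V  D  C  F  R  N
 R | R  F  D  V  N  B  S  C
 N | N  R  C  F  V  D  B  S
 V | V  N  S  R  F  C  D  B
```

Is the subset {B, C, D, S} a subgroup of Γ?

{B, C, D, S} contains the identity B.
Checking products: every product of two elements of {B, C, D, S} (read from the table) lies in {B, C, D, S}, so the set is closed.
In a finite group, a nonempty closed subset is a subgroup. So {B, C, D, S} ≤ Γ.

Yes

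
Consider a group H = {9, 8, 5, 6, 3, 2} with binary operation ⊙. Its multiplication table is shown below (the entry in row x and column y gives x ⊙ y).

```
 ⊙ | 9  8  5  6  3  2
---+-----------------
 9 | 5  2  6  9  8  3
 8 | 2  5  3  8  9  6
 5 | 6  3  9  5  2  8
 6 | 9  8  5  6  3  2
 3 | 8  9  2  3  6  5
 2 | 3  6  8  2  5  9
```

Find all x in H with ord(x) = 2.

Identity is 6. Compute the order of each non-identity element by repeated multiplication:
  9: 9 → 5 → 6  (order 3)
  8: 8 → 5 → 3 → 9 → 2 → 6  (order 6)
  5: 5 → 9 → 6  (order 3)
  3: 3 → 6  (order 2)
  2: 2 → 9 → 3 → 5 → 8 → 6  (order 6)
Elements of order 2: {3}.

{3}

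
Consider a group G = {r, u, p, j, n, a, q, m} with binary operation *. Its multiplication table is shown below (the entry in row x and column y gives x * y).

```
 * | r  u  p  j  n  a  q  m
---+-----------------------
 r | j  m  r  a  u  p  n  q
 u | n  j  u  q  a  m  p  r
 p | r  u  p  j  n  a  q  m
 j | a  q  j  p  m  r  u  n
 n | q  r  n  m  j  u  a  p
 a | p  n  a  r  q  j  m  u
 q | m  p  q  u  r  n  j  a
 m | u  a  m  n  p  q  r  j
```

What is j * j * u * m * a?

j * j = p
p * u = u
u * m = r
r * a = p

p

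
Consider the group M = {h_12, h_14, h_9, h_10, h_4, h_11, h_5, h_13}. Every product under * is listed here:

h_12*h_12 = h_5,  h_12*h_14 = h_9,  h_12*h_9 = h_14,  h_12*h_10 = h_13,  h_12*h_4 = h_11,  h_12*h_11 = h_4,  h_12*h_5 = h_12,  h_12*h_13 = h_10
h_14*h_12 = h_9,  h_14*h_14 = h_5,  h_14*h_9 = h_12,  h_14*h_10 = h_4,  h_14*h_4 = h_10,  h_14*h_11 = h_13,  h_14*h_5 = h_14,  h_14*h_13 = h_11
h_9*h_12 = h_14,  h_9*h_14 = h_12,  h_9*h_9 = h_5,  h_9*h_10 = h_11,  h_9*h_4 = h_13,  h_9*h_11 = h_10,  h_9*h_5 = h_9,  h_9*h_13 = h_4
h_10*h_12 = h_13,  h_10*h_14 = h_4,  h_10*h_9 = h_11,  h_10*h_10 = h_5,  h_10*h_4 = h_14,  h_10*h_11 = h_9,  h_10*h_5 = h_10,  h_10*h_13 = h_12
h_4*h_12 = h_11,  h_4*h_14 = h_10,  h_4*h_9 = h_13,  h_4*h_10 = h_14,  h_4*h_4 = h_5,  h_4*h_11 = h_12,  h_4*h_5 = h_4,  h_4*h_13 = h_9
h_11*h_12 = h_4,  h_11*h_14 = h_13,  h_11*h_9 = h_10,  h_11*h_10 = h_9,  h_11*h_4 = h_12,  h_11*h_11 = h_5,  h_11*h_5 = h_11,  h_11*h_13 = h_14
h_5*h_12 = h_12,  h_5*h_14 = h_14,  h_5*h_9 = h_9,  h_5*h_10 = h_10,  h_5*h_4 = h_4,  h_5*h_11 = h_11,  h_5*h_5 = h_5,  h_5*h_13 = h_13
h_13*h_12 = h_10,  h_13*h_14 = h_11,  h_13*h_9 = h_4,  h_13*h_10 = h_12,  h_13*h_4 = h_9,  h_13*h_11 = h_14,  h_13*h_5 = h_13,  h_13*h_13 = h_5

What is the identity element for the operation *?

The identity e satisfies e * x = x for all x, so its row in the table reproduces the column headers.
Row h_5 reads: h_12, h_14, h_9, h_10, h_4, h_11, h_5, h_13 — exactly the header order. So h_5 is the identity.

h_5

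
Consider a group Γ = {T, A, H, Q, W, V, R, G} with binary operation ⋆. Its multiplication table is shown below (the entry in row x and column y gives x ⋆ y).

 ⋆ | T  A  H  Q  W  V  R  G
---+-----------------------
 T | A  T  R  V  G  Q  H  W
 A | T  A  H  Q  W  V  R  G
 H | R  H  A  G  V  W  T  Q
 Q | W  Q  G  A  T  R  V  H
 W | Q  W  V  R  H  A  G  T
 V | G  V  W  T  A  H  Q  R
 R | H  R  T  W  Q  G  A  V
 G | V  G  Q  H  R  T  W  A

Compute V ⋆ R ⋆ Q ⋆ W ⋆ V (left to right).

V ⋆ R = Q
Q ⋆ Q = A
A ⋆ W = W
W ⋆ V = A

A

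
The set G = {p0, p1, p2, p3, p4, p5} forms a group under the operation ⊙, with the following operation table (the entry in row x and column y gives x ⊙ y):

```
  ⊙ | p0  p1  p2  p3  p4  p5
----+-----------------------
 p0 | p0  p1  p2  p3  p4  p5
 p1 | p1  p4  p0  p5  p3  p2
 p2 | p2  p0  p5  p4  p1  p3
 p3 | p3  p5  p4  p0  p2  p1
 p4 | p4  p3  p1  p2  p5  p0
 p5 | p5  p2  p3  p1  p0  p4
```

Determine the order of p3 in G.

The identity element is p0 (its row matches the header).
p3^1 = p3
p3^2 = p3 ⊙ p3 = p0
The first power of p3 equal to the identity is p3^2, so ord(p3) = 2.

2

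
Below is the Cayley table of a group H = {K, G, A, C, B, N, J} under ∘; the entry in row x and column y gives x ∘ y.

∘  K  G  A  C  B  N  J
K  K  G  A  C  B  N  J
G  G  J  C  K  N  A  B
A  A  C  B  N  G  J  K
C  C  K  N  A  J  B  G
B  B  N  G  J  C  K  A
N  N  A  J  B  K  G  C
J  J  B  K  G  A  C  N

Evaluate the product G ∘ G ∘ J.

G ∘ G = J
J ∘ J = N

N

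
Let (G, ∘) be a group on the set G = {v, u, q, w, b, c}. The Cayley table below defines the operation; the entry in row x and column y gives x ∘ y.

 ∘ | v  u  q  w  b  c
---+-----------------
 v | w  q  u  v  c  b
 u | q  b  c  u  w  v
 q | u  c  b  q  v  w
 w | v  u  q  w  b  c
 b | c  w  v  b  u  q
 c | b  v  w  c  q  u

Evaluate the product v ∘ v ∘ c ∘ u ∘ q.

u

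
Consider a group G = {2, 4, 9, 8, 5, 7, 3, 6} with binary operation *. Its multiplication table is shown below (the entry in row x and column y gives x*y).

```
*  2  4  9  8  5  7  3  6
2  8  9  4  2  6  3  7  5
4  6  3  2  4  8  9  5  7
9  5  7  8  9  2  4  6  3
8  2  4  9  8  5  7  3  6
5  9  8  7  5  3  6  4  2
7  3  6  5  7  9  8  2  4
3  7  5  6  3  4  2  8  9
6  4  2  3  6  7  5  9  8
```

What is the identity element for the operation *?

The identity e satisfies e*x = x for all x, so its row in the table reproduces the column headers.
Row 8 reads: 2, 4, 9, 8, 5, 7, 3, 6 — exactly the header order. So 8 is the identity.

8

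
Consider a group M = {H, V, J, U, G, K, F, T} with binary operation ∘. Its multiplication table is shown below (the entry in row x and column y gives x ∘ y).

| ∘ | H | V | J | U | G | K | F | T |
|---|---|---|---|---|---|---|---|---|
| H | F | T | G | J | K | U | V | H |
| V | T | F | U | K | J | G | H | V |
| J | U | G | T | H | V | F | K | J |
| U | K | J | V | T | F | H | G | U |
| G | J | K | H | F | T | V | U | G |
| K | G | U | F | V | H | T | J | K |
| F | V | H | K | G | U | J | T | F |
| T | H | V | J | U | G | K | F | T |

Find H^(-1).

First locate the identity: row T matches the header, so T is the identity.
Scan row H for T: H ∘ V = T. Hence H^(-1) = V.

V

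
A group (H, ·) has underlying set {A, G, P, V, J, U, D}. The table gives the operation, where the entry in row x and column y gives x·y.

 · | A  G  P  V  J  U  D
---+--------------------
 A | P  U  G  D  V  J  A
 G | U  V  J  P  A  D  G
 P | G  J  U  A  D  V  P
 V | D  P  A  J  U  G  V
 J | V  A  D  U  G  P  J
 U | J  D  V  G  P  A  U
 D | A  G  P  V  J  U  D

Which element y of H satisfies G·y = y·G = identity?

U

First locate the identity: row D matches the header, so D is the identity.
Scan row G for D: G·U = D. Hence G^(-1) = U.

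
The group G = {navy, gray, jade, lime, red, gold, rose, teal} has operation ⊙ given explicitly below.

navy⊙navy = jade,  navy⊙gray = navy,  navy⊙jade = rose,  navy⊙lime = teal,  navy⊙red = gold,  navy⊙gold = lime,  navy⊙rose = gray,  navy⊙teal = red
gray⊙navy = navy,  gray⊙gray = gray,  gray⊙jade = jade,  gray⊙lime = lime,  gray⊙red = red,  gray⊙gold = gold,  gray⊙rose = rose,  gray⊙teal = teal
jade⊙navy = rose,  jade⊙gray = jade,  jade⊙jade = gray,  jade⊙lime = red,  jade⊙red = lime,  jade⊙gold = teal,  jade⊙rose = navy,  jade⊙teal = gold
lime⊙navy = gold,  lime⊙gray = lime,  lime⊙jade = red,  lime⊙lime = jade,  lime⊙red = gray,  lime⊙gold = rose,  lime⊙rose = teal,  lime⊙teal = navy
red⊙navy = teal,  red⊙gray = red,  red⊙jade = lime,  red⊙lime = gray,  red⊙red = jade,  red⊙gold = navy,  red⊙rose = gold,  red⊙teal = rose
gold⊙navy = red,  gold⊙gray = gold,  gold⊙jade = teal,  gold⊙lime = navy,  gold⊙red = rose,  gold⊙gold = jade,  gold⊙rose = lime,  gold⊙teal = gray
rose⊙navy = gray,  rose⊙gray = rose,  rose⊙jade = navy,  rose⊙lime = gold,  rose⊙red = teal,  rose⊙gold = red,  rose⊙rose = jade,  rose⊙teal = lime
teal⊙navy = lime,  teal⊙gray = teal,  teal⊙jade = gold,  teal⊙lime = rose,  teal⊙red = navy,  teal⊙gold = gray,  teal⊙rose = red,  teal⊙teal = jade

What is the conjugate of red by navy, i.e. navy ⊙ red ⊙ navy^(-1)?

The identity is gray. In row navy, the entry gray sits in column rose, so navy^(-1) = rose.
navy ⊙ red = gold
gold ⊙ rose = lime

lime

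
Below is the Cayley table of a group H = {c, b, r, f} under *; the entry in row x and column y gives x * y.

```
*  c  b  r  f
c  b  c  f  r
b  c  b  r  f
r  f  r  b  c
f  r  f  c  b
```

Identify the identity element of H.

b

The identity e satisfies e * x = x for all x, so its row in the table reproduces the column headers.
Row b reads: c, b, r, f — exactly the header order. So b is the identity.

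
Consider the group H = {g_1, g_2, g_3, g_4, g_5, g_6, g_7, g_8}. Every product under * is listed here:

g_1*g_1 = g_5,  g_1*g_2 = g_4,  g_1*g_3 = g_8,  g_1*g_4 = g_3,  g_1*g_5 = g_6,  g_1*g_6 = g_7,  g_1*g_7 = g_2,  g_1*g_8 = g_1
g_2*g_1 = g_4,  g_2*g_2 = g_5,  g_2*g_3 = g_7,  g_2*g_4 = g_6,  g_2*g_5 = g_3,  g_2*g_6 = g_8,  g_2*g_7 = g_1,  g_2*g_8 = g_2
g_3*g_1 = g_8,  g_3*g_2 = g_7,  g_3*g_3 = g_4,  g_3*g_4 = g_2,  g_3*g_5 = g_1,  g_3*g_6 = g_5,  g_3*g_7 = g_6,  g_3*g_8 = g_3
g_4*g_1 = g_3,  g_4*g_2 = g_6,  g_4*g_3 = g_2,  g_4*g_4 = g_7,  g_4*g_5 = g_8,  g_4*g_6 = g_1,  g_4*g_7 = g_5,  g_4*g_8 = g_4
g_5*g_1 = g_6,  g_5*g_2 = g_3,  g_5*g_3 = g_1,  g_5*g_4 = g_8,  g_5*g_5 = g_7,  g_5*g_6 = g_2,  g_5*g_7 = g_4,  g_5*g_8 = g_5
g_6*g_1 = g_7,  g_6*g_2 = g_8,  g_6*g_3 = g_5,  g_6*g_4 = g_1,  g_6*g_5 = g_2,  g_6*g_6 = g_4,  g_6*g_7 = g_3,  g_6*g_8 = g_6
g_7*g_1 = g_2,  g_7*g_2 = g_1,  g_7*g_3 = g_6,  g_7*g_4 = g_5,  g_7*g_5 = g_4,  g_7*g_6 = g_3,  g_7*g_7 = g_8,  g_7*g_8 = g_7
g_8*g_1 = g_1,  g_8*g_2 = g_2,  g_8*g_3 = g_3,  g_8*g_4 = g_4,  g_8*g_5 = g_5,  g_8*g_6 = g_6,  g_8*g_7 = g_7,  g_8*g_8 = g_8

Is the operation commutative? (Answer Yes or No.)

Yes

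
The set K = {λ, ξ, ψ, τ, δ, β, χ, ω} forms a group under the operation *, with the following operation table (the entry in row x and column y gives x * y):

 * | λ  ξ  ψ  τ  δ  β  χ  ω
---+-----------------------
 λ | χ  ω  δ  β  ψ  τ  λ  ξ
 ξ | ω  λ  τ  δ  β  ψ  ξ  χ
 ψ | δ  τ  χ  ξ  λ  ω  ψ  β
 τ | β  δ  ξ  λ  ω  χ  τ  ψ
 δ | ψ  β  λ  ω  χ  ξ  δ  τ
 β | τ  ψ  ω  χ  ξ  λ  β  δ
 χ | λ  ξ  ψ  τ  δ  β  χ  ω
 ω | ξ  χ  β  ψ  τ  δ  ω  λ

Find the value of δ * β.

ξ

Read row δ, column β: δ * β = ξ.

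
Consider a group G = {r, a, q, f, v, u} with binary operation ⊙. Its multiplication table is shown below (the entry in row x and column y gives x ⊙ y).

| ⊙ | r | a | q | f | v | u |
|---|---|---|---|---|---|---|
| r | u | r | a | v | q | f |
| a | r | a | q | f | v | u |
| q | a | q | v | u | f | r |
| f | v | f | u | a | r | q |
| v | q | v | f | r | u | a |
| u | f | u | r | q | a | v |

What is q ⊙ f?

u

Read row q, column f: q ⊙ f = u.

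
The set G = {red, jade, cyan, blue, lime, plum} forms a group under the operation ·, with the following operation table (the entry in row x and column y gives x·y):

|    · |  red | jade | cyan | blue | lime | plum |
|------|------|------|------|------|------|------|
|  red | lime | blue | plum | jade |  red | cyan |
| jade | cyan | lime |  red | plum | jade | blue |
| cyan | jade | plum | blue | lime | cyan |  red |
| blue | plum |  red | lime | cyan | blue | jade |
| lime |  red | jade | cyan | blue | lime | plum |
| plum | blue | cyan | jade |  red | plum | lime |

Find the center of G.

{lime}

An element z is central iff its row equals its column in the table.
For red: red·cyan = plum ≠ jade = cyan·red, so red ∉ Z.
Checking each element this way leaves Z(G) = {lime}.
(Structurally, G here is isomorphic to the symmetric group S_3.)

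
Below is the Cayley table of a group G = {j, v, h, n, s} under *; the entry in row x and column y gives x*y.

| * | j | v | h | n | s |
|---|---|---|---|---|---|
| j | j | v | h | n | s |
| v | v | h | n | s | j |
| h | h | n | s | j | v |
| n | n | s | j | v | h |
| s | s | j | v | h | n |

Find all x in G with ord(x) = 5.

{h, n, s, v}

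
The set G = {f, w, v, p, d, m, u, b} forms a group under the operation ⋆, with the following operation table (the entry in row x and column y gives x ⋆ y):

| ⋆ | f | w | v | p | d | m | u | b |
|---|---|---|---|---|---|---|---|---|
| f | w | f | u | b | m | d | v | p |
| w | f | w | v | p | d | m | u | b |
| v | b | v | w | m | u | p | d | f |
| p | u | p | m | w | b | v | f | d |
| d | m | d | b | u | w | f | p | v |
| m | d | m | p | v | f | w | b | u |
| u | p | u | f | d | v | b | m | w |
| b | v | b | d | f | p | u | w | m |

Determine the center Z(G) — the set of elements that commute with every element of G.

An element z is central iff its row equals its column in the table.
For v: v ⋆ u = d ≠ f = u ⋆ v, so v ∉ Z.
Checking each element this way leaves Z(G) = {m, w}.
(Structurally, G here is isomorphic to the dihedral group D_4.)

{m, w}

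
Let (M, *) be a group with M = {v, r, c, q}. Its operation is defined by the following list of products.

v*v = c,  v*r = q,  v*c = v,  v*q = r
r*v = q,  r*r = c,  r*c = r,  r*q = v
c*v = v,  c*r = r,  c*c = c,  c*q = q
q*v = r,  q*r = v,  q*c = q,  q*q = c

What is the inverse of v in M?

First locate the identity: row c matches the header, so c is the identity.
Scan row v for c: v*v = c. Hence v^(-1) = v.

v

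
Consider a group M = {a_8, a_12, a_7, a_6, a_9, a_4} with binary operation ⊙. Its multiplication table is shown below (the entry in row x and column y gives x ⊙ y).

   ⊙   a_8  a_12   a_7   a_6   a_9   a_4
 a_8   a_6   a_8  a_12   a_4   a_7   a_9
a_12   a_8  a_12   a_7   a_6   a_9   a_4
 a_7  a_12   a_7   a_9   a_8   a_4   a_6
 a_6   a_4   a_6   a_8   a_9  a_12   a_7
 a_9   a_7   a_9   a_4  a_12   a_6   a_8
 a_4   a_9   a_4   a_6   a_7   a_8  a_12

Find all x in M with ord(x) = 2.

{a_4}

Identity is a_12. Compute the order of each non-identity element by repeated multiplication:
  a_8: a_8 → a_6 → a_4 → a_9 → a_7 → a_12  (order 6)
  a_7: a_7 → a_9 → a_4 → a_6 → a_8 → a_12  (order 6)
  a_6: a_6 → a_9 → a_12  (order 3)
  a_9: a_9 → a_6 → a_12  (order 3)
  a_4: a_4 → a_12  (order 2)
Elements of order 2: {a_4}.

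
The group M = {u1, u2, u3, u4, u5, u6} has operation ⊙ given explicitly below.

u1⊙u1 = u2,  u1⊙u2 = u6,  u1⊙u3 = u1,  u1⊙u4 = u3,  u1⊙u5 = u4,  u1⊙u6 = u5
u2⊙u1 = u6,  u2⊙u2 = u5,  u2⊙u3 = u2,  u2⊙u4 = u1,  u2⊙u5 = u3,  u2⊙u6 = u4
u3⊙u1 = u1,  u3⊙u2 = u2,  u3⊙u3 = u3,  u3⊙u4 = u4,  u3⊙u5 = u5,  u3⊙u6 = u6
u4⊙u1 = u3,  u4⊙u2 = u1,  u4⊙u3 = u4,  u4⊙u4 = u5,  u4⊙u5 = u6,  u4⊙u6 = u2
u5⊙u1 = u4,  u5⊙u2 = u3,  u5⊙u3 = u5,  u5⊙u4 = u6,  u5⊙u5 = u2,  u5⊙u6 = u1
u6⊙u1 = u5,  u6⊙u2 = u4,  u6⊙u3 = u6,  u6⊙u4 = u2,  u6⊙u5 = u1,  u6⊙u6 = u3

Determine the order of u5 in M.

3

The identity element is u3 (its row matches the header).
u5^1 = u5
u5^2 = u5 ⊙ u5 = u2
u5^3 = u2 ⊙ u5 = u3
The first power of u5 equal to the identity is u5^3, so ord(u5) = 3.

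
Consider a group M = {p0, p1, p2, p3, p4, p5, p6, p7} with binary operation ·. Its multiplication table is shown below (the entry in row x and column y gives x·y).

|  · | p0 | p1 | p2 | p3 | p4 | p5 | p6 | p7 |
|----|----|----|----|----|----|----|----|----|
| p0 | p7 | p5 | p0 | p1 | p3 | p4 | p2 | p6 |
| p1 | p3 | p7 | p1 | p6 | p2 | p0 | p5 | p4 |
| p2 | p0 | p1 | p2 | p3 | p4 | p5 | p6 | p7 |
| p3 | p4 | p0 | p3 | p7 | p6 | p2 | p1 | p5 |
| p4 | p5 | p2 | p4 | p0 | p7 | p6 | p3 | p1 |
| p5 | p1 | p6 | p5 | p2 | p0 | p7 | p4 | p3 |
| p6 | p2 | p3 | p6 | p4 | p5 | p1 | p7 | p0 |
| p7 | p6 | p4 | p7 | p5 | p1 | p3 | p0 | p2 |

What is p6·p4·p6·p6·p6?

p6·p4 = p5
p5·p6 = p4
p4·p6 = p3
p3·p6 = p1

p1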